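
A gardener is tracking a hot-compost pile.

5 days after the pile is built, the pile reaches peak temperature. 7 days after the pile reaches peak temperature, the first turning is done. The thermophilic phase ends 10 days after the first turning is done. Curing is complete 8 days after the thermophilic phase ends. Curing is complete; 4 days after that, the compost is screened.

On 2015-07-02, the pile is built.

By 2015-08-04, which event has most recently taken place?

Curing is complete

The pile is built: Jul 2, 2015.
The pile reaches peak temperature: Jul 2, 2015 + 5 days = Jul 7, 2015.
The first turning is done: Jul 7, 2015 + 7 days = Jul 14, 2015.
The thermophilic phase ends: Jul 14, 2015 + 10 days = Jul 24, 2015.
Curing is complete: Jul 24, 2015 + 8 days = Aug 1, 2015.
The compost is screened: Aug 1, 2015 + 4 days = Aug 5, 2015.
Aug 4, 2015 falls between when curing is complete (Aug 1, 2015) and when the compost is screened (Aug 5, 2015).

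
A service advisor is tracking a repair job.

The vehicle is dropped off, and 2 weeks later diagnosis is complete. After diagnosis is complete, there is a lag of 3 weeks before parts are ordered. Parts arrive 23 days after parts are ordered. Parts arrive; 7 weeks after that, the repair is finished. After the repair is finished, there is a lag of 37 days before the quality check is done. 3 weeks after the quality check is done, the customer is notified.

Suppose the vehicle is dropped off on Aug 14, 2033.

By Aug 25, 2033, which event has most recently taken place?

The vehicle is dropped off: Aug 14, 2033.
Diagnosis is complete: Aug 14, 2033 + 2 weeks = Aug 28, 2033.
Parts are ordered: Aug 28, 2033 + 3 weeks = Sep 18, 2033.
Parts arrive: Sep 18, 2033 + 23 days = Oct 11, 2033.
The repair is finished: Oct 11, 2033 + 7 weeks = Nov 29, 2033.
The quality check is done: Nov 29, 2033 + 37 days = Jan 5, 2034.
The customer is notified: Jan 5, 2034 + 3 weeks = Jan 26, 2034.
Aug 25, 2033 falls between when the vehicle is dropped off (Aug 14, 2033) and when diagnosis is complete (Aug 28, 2033).

The vehicle is dropped off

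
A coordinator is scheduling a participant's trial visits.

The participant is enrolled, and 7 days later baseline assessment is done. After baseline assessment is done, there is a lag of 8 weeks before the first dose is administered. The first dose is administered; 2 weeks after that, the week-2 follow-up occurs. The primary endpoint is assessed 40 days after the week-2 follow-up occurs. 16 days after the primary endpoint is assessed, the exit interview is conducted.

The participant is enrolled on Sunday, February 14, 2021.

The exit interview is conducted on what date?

The participant is enrolled: Feb 14, 2021.
Baseline assessment is done: Feb 14, 2021 + 7 days = Feb 21, 2021.
The first dose is administered: Feb 21, 2021 + 8 weeks = Apr 18, 2021.
The week-2 follow-up occurs: Apr 18, 2021 + 2 weeks = May 2, 2021.
The primary endpoint is assessed: May 2, 2021 + 40 days = Jun 11, 2021.
The exit interview is conducted: Jun 11, 2021 + 16 days = Jun 27, 2021.

Sunday, June 27, 2021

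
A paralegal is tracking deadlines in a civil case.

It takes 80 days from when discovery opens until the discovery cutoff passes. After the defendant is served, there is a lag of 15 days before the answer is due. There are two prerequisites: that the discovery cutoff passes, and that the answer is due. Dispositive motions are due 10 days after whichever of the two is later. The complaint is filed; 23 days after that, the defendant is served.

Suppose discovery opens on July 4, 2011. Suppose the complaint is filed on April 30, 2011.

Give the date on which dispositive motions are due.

Discovery opens: Jul 4, 2011.
The discovery cutoff passes: Jul 4, 2011 + 80 days = Sep 22, 2011.
The complaint is filed: Apr 30, 2011.
The defendant is served: Apr 30, 2011 + 23 days = May 23, 2011.
The answer is due: May 23, 2011 + 15 days = Jun 7, 2011.
Both prerequisites met — the discovery cutoff passes (Sep 22, 2011), the answer is due (Jun 7, 2011); the later is Sep 22, 2011.
Dispositive motions are due: Sep 22, 2011 + 10 days = Oct 2, 2011.

October 2, 2011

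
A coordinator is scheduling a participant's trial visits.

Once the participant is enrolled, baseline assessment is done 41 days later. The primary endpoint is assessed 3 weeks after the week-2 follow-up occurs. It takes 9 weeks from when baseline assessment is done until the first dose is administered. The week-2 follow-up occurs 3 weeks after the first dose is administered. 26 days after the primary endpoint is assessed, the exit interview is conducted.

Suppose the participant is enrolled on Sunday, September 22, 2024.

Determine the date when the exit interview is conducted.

The participant is enrolled: Sep 22, 2024.
Baseline assessment is done: Sep 22, 2024 + 41 days = Nov 2, 2024.
The first dose is administered: Nov 2, 2024 + 9 weeks = Jan 4, 2025.
The week-2 follow-up occurs: Jan 4, 2025 + 3 weeks = Jan 25, 2025.
The primary endpoint is assessed: Jan 25, 2025 + 3 weeks = Feb 15, 2025.
The exit interview is conducted: Feb 15, 2025 + 26 days = Mar 13, 2025.

Thursday, March 13, 2025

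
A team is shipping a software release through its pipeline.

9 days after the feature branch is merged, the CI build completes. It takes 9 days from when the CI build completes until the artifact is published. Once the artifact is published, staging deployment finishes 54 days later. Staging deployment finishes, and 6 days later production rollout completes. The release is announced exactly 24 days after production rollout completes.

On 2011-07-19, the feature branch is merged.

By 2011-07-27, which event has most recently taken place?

The feature branch is merged

The feature branch is merged: Jul 19, 2011.
The CI build completes: Jul 19, 2011 + 9 days = Jul 28, 2011.
The artifact is published: Jul 28, 2011 + 9 days = Aug 6, 2011.
Staging deployment finishes: Aug 6, 2011 + 54 days = Sep 29, 2011.
Production rollout completes: Sep 29, 2011 + 6 days = Oct 5, 2011.
The release is announced: Oct 5, 2011 + 24 days = Oct 29, 2011.
Jul 27, 2011 falls between when the feature branch is merged (Jul 19, 2011) and when the CI build completes (Jul 28, 2011).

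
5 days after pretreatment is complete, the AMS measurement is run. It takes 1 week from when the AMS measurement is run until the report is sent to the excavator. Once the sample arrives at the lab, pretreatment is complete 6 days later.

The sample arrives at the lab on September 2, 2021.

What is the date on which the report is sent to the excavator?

September 20, 2021

The sample arrives at the lab: Sep 2, 2021.
Pretreatment is complete: Sep 2, 2021 + 6 days = Sep 8, 2021.
The AMS measurement is run: Sep 8, 2021 + 5 days = Sep 13, 2021.
The report is sent to the excavator: Sep 13, 2021 + 1 week = Sep 20, 2021.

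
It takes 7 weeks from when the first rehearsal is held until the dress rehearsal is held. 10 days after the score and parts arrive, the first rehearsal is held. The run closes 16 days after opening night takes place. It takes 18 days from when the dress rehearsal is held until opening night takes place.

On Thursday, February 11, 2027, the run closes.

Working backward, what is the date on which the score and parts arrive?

Tuesday, November 10, 2026

The run closes: Feb 11, 2027.
Opening night takes place: Feb 11, 2027 − 16 days = Jan 26, 2027.
The dress rehearsal is held: Jan 26, 2027 − 18 days = Jan 8, 2027.
The first rehearsal is held: Jan 8, 2027 − 7 weeks = Nov 20, 2026.
The score and parts arrive: Nov 20, 2026 − 10 days = Nov 10, 2026.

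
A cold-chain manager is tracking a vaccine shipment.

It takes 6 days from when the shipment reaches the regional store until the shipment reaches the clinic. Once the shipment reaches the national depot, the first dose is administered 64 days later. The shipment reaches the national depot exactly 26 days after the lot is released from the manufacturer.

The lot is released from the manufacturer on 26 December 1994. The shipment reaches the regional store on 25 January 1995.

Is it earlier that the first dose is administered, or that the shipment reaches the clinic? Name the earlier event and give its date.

The lot is released from the manufacturer: Dec 26, 1994.
The shipment reaches the national depot: Dec 26, 1994 + 26 days = Jan 21, 1995.
The first dose is administered: Jan 21, 1995 + 64 days = Mar 26, 1995.
The shipment reaches the regional store: Jan 25, 1995.
The shipment reaches the clinic: Jan 25, 1995 + 6 days = Jan 31, 1995.
Comparing: the first dose is administered on Mar 26, 1995 vs the shipment reaches the clinic on Jan 31, 1995. Earlier: the shipment reaches the clinic.

The shipment reaches the clinic — 31 January 1995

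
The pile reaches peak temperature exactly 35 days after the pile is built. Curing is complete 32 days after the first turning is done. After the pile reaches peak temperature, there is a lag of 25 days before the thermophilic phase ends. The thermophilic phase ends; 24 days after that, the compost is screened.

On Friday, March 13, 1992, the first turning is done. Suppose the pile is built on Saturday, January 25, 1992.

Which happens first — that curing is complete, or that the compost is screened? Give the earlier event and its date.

The first turning is done: Mar 13, 1992.
Curing is complete: Mar 13, 1992 + 32 days = Apr 14, 1992.
The pile is built: Jan 25, 1992.
The pile reaches peak temperature: Jan 25, 1992 + 35 days = Feb 29, 1992.
The thermophilic phase ends: Feb 29, 1992 + 25 days = Mar 25, 1992.
The compost is screened: Mar 25, 1992 + 24 days = Apr 18, 1992.
Comparing: curing is complete on Apr 14, 1992 vs the compost is screened on Apr 18, 1992. Earlier: curing is complete.

Curing is complete — Tuesday, April 14, 1992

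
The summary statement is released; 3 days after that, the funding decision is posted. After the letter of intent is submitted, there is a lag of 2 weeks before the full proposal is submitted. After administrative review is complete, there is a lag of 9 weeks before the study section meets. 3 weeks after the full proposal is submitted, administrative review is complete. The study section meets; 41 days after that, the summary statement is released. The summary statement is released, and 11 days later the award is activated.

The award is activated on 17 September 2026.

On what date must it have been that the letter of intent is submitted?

20 April 2026

The award is activated: Sep 17, 2026.
The summary statement is released: Sep 17, 2026 − 11 days = Sep 6, 2026.
The study section meets: Sep 6, 2026 − 41 days = Jul 27, 2026.
Administrative review is complete: Jul 27, 2026 − 9 weeks = May 25, 2026.
The full proposal is submitted: May 25, 2026 − 3 weeks = May 4, 2026.
The letter of intent is submitted: May 4, 2026 − 2 weeks = Apr 20, 2026.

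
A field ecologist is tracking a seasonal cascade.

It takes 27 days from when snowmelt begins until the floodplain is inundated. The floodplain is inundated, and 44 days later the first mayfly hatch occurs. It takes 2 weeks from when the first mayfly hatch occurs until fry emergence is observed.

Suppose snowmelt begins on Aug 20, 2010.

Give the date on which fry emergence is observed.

Nov 13, 2010

Snowmelt begins: Aug 20, 2010.
The floodplain is inundated: Aug 20, 2010 + 27 days = Sep 16, 2010.
The first mayfly hatch occurs: Sep 16, 2010 + 44 days = Oct 30, 2010.
Fry emergence is observed: Oct 30, 2010 + 2 weeks = Nov 13, 2010.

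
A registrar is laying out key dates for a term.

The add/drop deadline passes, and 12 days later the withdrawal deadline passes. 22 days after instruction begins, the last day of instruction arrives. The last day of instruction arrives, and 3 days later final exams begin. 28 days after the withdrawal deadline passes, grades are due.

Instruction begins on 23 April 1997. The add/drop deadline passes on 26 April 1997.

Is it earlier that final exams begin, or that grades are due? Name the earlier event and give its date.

Final exams begin — 18 May 1997

Instruction begins: Apr 23, 1997.
The last day of instruction arrives: Apr 23, 1997 + 22 days = May 15, 1997.
Final exams begin: May 15, 1997 + 3 days = May 18, 1997.
The add/drop deadline passes: Apr 26, 1997.
The withdrawal deadline passes: Apr 26, 1997 + 12 days = May 8, 1997.
Grades are due: May 8, 1997 + 28 days = Jun 5, 1997.
Comparing: final exams begin on May 18, 1997 vs grades are due on Jun 5, 1997. Earlier: final exams begin.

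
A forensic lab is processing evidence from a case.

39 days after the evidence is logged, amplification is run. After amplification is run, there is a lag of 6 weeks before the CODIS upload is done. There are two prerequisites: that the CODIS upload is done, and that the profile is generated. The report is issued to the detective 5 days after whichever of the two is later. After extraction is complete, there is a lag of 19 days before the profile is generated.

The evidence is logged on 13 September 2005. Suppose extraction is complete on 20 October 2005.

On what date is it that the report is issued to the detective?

8 December 2005

The evidence is logged: Sep 13, 2005.
Amplification is run: Sep 13, 2005 + 39 days = Oct 22, 2005.
The CODIS upload is done: Oct 22, 2005 + 6 weeks = Dec 3, 2005.
Extraction is complete: Oct 20, 2005.
The profile is generated: Oct 20, 2005 + 19 days = Nov 8, 2005.
Both prerequisites met — the CODIS upload is done (Dec 3, 2005), the profile is generated (Nov 8, 2005); the later is Dec 3, 2005.
The report is issued to the detective: Dec 3, 2005 + 5 days = Dec 8, 2005.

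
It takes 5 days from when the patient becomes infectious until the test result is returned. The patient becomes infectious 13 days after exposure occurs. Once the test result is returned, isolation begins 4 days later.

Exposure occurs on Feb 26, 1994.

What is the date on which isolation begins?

Mar 20, 1994

Exposure occurs: Feb 26, 1994.
The patient becomes infectious: Feb 26, 1994 + 13 days = Mar 11, 1994.
The test result is returned: Mar 11, 1994 + 5 days = Mar 16, 1994.
Isolation begins: Mar 16, 1994 + 4 days = Mar 20, 1994.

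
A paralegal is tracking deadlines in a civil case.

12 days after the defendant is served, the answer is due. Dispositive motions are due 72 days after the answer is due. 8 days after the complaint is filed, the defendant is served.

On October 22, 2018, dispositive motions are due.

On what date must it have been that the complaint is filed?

Dispositive motions are due: Oct 22, 2018.
The answer is due: Oct 22, 2018 − 72 days = Aug 11, 2018.
The defendant is served: Aug 11, 2018 − 12 days = Jul 30, 2018.
The complaint is filed: Jul 30, 2018 − 8 days = Jul 22, 2018.

July 22, 2018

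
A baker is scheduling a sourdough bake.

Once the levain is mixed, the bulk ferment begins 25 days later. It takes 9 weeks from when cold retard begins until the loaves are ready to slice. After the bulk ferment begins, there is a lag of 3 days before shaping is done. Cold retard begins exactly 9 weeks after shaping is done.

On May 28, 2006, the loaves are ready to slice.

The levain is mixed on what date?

December 25, 2005

The loaves are ready to slice: May 28, 2006.
Cold retard begins: May 28, 2006 − 9 weeks = Mar 26, 2006.
Shaping is done: Mar 26, 2006 − 9 weeks = Jan 22, 2006.
The bulk ferment begins: Jan 22, 2006 − 3 days = Jan 19, 2006.
The levain is mixed: Jan 19, 2006 − 25 days = Dec 25, 2005.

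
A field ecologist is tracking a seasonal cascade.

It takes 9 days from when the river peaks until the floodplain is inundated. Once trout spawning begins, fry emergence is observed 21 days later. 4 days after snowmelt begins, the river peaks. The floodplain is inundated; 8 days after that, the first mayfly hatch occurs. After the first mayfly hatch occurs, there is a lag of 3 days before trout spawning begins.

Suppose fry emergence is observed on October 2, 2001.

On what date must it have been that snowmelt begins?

August 18, 2001

Fry emergence is observed: Oct 2, 2001.
Trout spawning begins: Oct 2, 2001 − 21 days = Sep 11, 2001.
The first mayfly hatch occurs: Sep 11, 2001 − 3 days = Sep 8, 2001.
The floodplain is inundated: Sep 8, 2001 − 8 days = Aug 31, 2001.
The river peaks: Aug 31, 2001 − 9 days = Aug 22, 2001.
Snowmelt begins: Aug 22, 2001 − 4 days = Aug 18, 2001.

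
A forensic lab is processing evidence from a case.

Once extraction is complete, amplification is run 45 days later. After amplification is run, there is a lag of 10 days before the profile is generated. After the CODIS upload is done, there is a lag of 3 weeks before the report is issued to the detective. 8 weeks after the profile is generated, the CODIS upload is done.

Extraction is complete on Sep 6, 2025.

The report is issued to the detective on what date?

Jan 16, 2026

Extraction is complete: Sep 6, 2025.
Amplification is run: Sep 6, 2025 + 45 days = Oct 21, 2025.
The profile is generated: Oct 21, 2025 + 10 days = Oct 31, 2025.
The CODIS upload is done: Oct 31, 2025 + 8 weeks = Dec 26, 2025.
The report is issued to the detective: Dec 26, 2025 + 3 weeks = Jan 16, 2026.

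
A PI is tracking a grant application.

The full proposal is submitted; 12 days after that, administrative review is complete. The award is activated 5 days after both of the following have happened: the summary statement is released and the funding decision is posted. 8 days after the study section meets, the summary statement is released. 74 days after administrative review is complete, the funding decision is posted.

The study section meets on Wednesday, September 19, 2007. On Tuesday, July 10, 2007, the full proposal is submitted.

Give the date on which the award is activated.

The study section meets: Sep 19, 2007.
The summary statement is released: Sep 19, 2007 + 8 days = Sep 27, 2007.
The full proposal is submitted: Jul 10, 2007.
Administrative review is complete: Jul 10, 2007 + 12 days = Jul 22, 2007.
The funding decision is posted: Jul 22, 2007 + 74 days = Oct 4, 2007.
Both prerequisites met — the summary statement is released (Sep 27, 2007), the funding decision is posted (Oct 4, 2007); the later is Oct 4, 2007.
The award is activated: Oct 4, 2007 + 5 days = Oct 9, 2007.

Tuesday, October 9, 2007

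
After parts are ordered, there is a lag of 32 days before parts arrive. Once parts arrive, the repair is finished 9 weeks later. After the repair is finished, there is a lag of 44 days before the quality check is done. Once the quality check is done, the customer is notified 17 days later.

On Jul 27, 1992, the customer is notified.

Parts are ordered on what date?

The customer is notified: Jul 27, 1992.
The quality check is done: Jul 27, 1992 − 17 days = Jul 10, 1992.
The repair is finished: Jul 10, 1992 − 44 days = May 27, 1992.
Parts arrive: May 27, 1992 − 9 weeks = Mar 25, 1992.
Parts are ordered: Mar 25, 1992 − 32 days = Feb 22, 1992.

Feb 22, 1992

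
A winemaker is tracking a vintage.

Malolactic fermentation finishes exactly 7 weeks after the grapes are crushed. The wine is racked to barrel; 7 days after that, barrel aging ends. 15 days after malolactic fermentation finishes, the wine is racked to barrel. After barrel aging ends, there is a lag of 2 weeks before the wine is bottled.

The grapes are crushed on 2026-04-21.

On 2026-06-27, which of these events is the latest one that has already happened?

The grapes are crushed: Apr 21, 2026.
Malolactic fermentation finishes: Apr 21, 2026 + 7 weeks = Jun 9, 2026.
The wine is racked to barrel: Jun 9, 2026 + 15 days = Jun 24, 2026.
Barrel aging ends: Jun 24, 2026 + 7 days = Jul 1, 2026.
The wine is bottled: Jul 1, 2026 + 2 weeks = Jul 15, 2026.
Jun 27, 2026 falls between when the wine is racked to barrel (Jun 24, 2026) and when barrel aging ends (Jul 1, 2026).

The wine is racked to barrel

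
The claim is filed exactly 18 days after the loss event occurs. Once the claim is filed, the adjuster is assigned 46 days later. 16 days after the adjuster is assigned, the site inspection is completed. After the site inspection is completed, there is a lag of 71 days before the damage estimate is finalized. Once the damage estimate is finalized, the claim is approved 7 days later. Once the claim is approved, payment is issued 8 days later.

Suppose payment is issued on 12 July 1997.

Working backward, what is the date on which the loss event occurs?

27 January 1997

Payment is issued: Jul 12, 1997.
The claim is approved: Jul 12, 1997 − 8 days = Jul 4, 1997.
The damage estimate is finalized: Jul 4, 1997 − 7 days = Jun 27, 1997.
The site inspection is completed: Jun 27, 1997 − 71 days = Apr 17, 1997.
The adjuster is assigned: Apr 17, 1997 − 16 days = Apr 1, 1997.
The claim is filed: Apr 1, 1997 − 46 days = Feb 14, 1997.
The loss event occurs: Feb 14, 1997 − 18 days = Jan 27, 1997.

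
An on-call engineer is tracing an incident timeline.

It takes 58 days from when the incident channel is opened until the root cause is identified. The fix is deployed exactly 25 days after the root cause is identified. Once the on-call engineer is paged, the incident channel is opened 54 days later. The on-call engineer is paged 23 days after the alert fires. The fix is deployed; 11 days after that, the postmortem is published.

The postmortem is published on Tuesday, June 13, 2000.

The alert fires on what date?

The postmortem is published: Jun 13, 2000.
The fix is deployed: Jun 13, 2000 − 11 days = Jun 2, 2000.
The root cause is identified: Jun 2, 2000 − 25 days = May 8, 2000.
The incident channel is opened: May 8, 2000 − 58 days = Mar 11, 2000.
The on-call engineer is paged: Mar 11, 2000 − 54 days = Jan 17, 2000.
The alert fires: Jan 17, 2000 − 23 days = Dec 25, 1999.

Saturday, December 25, 1999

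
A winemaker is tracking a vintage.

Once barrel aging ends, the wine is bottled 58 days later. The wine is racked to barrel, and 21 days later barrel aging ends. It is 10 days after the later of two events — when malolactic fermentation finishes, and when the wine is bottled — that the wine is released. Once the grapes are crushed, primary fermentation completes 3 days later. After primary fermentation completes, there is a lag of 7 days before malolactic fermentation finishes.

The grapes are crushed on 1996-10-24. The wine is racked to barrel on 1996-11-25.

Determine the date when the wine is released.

1997-02-22

The grapes are crushed: Oct 24, 1996.
Primary fermentation completes: Oct 24, 1996 + 3 days = Oct 27, 1996.
Malolactic fermentation finishes: Oct 27, 1996 + 7 days = Nov 3, 1996.
The wine is racked to barrel: Nov 25, 1996.
Barrel aging ends: Nov 25, 1996 + 21 days = Dec 16, 1996.
The wine is bottled: Dec 16, 1996 + 58 days = Feb 12, 1997.
Both prerequisites met — malolactic fermentation finishes (Nov 3, 1996), the wine is bottled (Feb 12, 1997); the later is Feb 12, 1997.
The wine is released: Feb 12, 1997 + 10 days = Feb 22, 1997.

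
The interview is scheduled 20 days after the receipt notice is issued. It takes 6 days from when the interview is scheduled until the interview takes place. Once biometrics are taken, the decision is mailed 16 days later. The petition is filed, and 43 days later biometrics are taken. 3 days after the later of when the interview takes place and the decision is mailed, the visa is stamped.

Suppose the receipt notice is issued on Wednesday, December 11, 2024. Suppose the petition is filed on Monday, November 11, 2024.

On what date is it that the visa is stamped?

The receipt notice is issued: Dec 11, 2024.
The interview is scheduled: Dec 11, 2024 + 20 days = Dec 31, 2024.
The interview takes place: Dec 31, 2024 + 6 days = Jan 6, 2025.
The petition is filed: Nov 11, 2024.
Biometrics are taken: Nov 11, 2024 + 43 days = Dec 24, 2024.
The decision is mailed: Dec 24, 2024 + 16 days = Jan 9, 2025.
Both prerequisites met — the interview takes place (Jan 6, 2025), the decision is mailed (Jan 9, 2025); the later is Jan 9, 2025.
The visa is stamped: Jan 9, 2025 + 3 days = Jan 12, 2025.

Sunday, January 12, 2025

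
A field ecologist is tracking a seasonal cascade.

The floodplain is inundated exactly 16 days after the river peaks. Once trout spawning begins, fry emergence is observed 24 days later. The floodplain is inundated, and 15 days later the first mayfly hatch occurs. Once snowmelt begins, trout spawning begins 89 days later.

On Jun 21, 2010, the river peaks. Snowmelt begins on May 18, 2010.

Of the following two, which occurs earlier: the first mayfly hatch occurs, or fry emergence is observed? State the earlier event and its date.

The river peaks: Jun 21, 2010.
The floodplain is inundated: Jun 21, 2010 + 16 days = Jul 7, 2010.
The first mayfly hatch occurs: Jul 7, 2010 + 15 days = Jul 22, 2010.
Snowmelt begins: May 18, 2010.
Trout spawning begins: May 18, 2010 + 89 days = Aug 15, 2010.
Fry emergence is observed: Aug 15, 2010 + 24 days = Sep 8, 2010.
Comparing: the first mayfly hatch occurs on Jul 22, 2010 vs fry emergence is observed on Sep 8, 2010. Earlier: the first mayfly hatch occurs.

The first mayfly hatch occurs — Jul 22, 2010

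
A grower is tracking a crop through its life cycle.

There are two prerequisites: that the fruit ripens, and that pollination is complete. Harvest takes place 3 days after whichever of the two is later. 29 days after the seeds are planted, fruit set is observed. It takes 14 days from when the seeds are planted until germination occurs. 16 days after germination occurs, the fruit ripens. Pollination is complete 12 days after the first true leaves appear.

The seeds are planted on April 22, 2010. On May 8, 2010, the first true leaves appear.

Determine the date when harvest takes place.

May 25, 2010

The seeds are planted: Apr 22, 2010.
Germination occurs: Apr 22, 2010 + 14 days = May 6, 2010.
The fruit ripens: May 6, 2010 + 16 days = May 22, 2010.
The first true leaves appear: May 8, 2010.
Pollination is complete: May 8, 2010 + 12 days = May 20, 2010.
Both prerequisites met — the fruit ripens (May 22, 2010), pollination is complete (May 20, 2010); the later is May 22, 2010.
Harvest takes place: May 22, 2010 + 3 days = May 25, 2010.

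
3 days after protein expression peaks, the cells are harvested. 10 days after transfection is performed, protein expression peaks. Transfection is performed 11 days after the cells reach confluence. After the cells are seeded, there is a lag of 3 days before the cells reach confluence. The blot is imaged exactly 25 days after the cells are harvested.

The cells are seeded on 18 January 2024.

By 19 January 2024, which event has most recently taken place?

The cells are seeded: Jan 18, 2024.
The cells reach confluence: Jan 18, 2024 + 3 days = Jan 21, 2024.
Transfection is performed: Jan 21, 2024 + 11 days = Feb 1, 2024.
Protein expression peaks: Feb 1, 2024 + 10 days = Feb 11, 2024.
The cells are harvested: Feb 11, 2024 + 3 days = Feb 14, 2024.
The blot is imaged: Feb 14, 2024 + 25 days = Mar 10, 2024.
Jan 19, 2024 falls between when the cells are seeded (Jan 18, 2024) and when the cells reach confluence (Jan 21, 2024).

The cells are seeded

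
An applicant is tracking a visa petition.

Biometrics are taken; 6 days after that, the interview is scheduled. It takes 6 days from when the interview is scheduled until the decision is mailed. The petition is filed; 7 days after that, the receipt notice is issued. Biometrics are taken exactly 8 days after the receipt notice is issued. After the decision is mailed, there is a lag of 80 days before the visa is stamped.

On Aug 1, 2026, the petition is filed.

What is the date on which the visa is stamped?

The petition is filed: Aug 1, 2026.
The receipt notice is issued: Aug 1, 2026 + 7 days = Aug 8, 2026.
Biometrics are taken: Aug 8, 2026 + 8 days = Aug 16, 2026.
The interview is scheduled: Aug 16, 2026 + 6 days = Aug 22, 2026.
The decision is mailed: Aug 22, 2026 + 6 days = Aug 28, 2026.
The visa is stamped: Aug 28, 2026 + 80 days = Nov 16, 2026.

Nov 16, 2026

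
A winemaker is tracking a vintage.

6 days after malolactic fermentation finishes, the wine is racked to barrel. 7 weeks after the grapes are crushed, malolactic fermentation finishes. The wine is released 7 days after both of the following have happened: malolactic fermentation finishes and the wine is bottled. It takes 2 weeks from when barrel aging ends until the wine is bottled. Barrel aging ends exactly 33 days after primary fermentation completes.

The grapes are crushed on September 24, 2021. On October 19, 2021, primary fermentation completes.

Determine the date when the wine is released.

December 12, 2021

The grapes are crushed: Sep 24, 2021.
Malolactic fermentation finishes: Sep 24, 2021 + 7 weeks = Nov 12, 2021.
Primary fermentation completes: Oct 19, 2021.
Barrel aging ends: Oct 19, 2021 + 33 days = Nov 21, 2021.
The wine is bottled: Nov 21, 2021 + 2 weeks = Dec 5, 2021.
Both prerequisites met — malolactic fermentation finishes (Nov 12, 2021), the wine is bottled (Dec 5, 2021); the later is Dec 5, 2021.
The wine is released: Dec 5, 2021 + 7 days = Dec 12, 2021.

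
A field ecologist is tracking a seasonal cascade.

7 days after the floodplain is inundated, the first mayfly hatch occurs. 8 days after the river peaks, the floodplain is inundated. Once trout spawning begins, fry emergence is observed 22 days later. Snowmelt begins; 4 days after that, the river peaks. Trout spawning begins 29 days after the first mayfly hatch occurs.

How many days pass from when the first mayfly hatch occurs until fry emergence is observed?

Causal path: the first mayfly hatch occurs → trout spawning begins → fry emergence is observed.
Total delay along the path: 29 + 22 = 51 days.

51 days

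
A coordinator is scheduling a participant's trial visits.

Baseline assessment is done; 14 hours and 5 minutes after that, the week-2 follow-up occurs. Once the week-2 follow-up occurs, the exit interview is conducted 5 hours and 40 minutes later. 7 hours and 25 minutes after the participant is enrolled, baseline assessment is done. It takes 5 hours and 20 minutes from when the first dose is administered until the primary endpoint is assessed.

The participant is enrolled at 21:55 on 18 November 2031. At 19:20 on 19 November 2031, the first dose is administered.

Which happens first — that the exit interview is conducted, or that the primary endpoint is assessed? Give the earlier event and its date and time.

The participant is enrolled: 21:55 Nov 18, 2031.
Baseline assessment is done: 21:55 Nov 18, 2031 + 7h25m = 05:20 Nov 19, 2031.
The week-2 follow-up occurs: 05:20 Nov 19, 2031 + 14h05m = 19:25 Nov 19, 2031.
The exit interview is conducted: 19:25 Nov 19, 2031 + 5h40m = 01:05 Nov 20, 2031.
The first dose is administered: 19:20 Nov 19, 2031.
The primary endpoint is assessed: 19:20 Nov 19, 2031 + 5h20m = 00:40 Nov 20, 2031.
Comparing: the exit interview is conducted at 01:05 Nov 20, 2031 vs the primary endpoint is assessed at 00:40 Nov 20, 2031. Earlier: the primary endpoint is assessed.

The primary endpoint is assessed — 00:40 on 20 November 2031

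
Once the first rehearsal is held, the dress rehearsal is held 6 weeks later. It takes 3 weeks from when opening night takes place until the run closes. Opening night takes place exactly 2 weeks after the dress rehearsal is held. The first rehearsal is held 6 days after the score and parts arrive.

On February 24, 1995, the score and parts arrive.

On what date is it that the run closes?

May 18, 1995

The score and parts arrive: Feb 24, 1995.
The first rehearsal is held: Feb 24, 1995 + 6 days = Mar 2, 1995.
The dress rehearsal is held: Mar 2, 1995 + 6 weeks = Apr 13, 1995.
Opening night takes place: Apr 13, 1995 + 2 weeks = Apr 27, 1995.
The run closes: Apr 27, 1995 + 3 weeks = May 18, 1995.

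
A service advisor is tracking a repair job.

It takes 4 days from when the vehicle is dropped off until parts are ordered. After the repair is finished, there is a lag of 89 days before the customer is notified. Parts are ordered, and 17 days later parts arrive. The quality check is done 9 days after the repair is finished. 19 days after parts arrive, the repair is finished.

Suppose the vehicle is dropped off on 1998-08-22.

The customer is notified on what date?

The vehicle is dropped off: Aug 22, 1998.
Parts are ordered: Aug 22, 1998 + 4 days = Aug 26, 1998.
Parts arrive: Aug 26, 1998 + 17 days = Sep 12, 1998.
The repair is finished: Sep 12, 1998 + 19 days = Oct 1, 1998.
The customer is notified: Oct 1, 1998 + 89 days = Dec 29, 1998.

1998-12-29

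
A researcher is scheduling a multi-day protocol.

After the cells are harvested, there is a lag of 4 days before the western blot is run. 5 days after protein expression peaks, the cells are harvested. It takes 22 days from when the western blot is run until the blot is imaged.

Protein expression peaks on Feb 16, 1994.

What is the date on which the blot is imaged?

Mar 19, 1994

Protein expression peaks: Feb 16, 1994.
The cells are harvested: Feb 16, 1994 + 5 days = Feb 21, 1994.
The western blot is run: Feb 21, 1994 + 4 days = Feb 25, 1994.
The blot is imaged: Feb 25, 1994 + 22 days = Mar 19, 1994.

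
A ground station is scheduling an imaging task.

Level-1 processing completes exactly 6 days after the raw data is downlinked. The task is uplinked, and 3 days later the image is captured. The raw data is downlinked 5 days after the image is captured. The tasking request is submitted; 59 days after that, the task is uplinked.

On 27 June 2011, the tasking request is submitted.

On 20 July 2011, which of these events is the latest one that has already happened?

The tasking request is submitted: Jun 27, 2011.
The task is uplinked: Jun 27, 2011 + 59 days = Aug 25, 2011.
The image is captured: Aug 25, 2011 + 3 days = Aug 28, 2011.
The raw data is downlinked: Aug 28, 2011 + 5 days = Sep 2, 2011.
Level-1 processing completes: Sep 2, 2011 + 6 days = Sep 8, 2011.
Jul 20, 2011 falls between when the tasking request is submitted (Jun 27, 2011) and when the task is uplinked (Aug 25, 2011).

The tasking request is submitted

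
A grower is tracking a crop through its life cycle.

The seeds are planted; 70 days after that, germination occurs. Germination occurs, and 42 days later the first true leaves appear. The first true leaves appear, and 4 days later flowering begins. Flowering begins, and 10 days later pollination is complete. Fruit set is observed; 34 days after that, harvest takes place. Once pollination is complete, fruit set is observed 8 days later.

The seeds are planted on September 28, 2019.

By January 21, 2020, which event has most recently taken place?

The first true leaves appear

The seeds are planted: Sep 28, 2019.
Germination occurs: Sep 28, 2019 + 70 days = Dec 7, 2019.
The first true leaves appear: Dec 7, 2019 + 42 days = Jan 18, 2020.
Flowering begins: Jan 18, 2020 + 4 days = Jan 22, 2020.
Pollination is complete: Jan 22, 2020 + 10 days = Feb 1, 2020.
Fruit set is observed: Feb 1, 2020 + 8 days = Feb 9, 2020.
Harvest takes place: Feb 9, 2020 + 34 days = Mar 14, 2020.
Jan 21, 2020 falls between when the first true leaves appear (Jan 18, 2020) and when flowering begins (Jan 22, 2020).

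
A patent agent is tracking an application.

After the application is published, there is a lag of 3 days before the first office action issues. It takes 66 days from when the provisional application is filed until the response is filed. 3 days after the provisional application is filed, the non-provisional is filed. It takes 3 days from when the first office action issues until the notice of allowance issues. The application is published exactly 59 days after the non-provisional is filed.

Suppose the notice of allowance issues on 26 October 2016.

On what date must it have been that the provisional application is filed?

The notice of allowance issues: Oct 26, 2016.
The first office action issues: Oct 26, 2016 − 3 days = Oct 23, 2016.
The application is published: Oct 23, 2016 − 3 days = Oct 20, 2016.
The non-provisional is filed: Oct 20, 2016 − 59 days = Aug 22, 2016.
The provisional application is filed: Aug 22, 2016 − 3 days = Aug 19, 2016.

19 August 2016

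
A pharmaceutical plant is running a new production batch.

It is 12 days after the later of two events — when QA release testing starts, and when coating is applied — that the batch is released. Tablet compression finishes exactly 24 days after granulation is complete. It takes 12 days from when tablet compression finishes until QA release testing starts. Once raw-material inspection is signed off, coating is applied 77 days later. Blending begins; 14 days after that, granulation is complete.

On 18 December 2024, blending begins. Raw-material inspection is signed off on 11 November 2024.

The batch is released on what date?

18 February 2025

Blending begins: Dec 18, 2024.
Granulation is complete: Dec 18, 2024 + 14 days = Jan 1, 2025.
Tablet compression finishes: Jan 1, 2025 + 24 days = Jan 25, 2025.
QA release testing starts: Jan 25, 2025 + 12 days = Feb 6, 2025.
Raw-material inspection is signed off: Nov 11, 2024.
Coating is applied: Nov 11, 2024 + 77 days = Jan 27, 2025.
Both prerequisites met — QA release testing starts (Feb 6, 2025), coating is applied (Jan 27, 2025); the later is Feb 6, 2025.
The batch is released: Feb 6, 2025 + 12 days = Feb 18, 2025.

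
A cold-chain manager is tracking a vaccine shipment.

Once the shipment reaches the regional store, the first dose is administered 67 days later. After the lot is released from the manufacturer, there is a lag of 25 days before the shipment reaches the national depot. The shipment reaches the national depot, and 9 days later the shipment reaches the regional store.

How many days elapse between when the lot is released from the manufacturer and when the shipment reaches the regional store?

Causal path: the lot is released from the manufacturer → the shipment reaches the national depot → the shipment reaches the regional store.
Total delay along the path: 25 + 9 = 34 days.

34 days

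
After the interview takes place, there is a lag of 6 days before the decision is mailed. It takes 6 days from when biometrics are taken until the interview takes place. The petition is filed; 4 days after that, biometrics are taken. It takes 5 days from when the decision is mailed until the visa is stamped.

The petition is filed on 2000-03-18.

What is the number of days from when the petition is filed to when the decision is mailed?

Causal path: the petition is filed → biometrics are taken → the interview takes place → the decision is mailed.
Total delay along the path: 4 + 6 + 6 = 16 days.

16 days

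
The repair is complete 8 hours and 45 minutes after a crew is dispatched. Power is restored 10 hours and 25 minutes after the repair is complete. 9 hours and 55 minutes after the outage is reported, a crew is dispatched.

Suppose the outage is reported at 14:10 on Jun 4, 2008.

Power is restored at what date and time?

19:15 on Jun 5, 2008

The outage is reported: 14:10 Jun 4, 2008.
A crew is dispatched: 14:10 Jun 4, 2008 + 9h55m = 00:05 Jun 5, 2008.
The repair is complete: 00:05 Jun 5, 2008 + 8h45m = 08:50 Jun 5, 2008.
Power is restored: 08:50 Jun 5, 2008 + 10h25m = 19:15 Jun 5, 2008.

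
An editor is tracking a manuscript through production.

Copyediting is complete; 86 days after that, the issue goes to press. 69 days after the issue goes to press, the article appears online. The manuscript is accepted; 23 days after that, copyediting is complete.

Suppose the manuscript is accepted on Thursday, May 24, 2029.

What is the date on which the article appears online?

Sunday, November 18, 2029

The manuscript is accepted: May 24, 2029.
Copyediting is complete: May 24, 2029 + 23 days = Jun 16, 2029.
The issue goes to press: Jun 16, 2029 + 86 days = Sep 10, 2029.
The article appears online: Sep 10, 2029 + 69 days = Nov 18, 2029.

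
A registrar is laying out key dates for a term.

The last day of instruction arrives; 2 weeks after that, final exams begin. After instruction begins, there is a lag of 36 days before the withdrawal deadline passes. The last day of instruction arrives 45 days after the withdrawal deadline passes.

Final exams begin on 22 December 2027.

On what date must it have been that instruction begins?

18 September 2027

Final exams begin: Dec 22, 2027.
The last day of instruction arrives: Dec 22, 2027 − 2 weeks = Dec 8, 2027.
The withdrawal deadline passes: Dec 8, 2027 − 45 days = Oct 24, 2027.
Instruction begins: Oct 24, 2027 − 36 days = Sep 18, 2027.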